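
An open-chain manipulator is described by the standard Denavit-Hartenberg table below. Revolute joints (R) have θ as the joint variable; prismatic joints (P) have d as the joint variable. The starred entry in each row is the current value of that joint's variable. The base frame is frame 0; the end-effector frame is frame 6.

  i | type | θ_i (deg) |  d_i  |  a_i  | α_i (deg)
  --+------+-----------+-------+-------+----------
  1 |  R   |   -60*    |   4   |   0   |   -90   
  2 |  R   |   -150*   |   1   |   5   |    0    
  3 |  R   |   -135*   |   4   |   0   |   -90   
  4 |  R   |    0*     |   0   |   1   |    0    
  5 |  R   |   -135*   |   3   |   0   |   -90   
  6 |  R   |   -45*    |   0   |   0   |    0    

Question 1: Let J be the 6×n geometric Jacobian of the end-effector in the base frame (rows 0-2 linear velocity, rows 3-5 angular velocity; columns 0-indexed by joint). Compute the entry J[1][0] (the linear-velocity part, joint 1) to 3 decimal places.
0.846

axis z_0 = ẑ; lever o_n−o_0 = (0.8456,8.5354,4.7576)
cross product → J_v[:, 0] = (-8.5354,0.8456,0.0000)
J_ω[:, 0] = z_0
entry J[1][0] = 0.8456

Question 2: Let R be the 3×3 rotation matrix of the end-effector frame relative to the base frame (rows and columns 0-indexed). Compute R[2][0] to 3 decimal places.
End-effector x-axis (col 0 of R) = (0.0268,0.9536,0.3000)
R[2][0] = 0.3000

0.300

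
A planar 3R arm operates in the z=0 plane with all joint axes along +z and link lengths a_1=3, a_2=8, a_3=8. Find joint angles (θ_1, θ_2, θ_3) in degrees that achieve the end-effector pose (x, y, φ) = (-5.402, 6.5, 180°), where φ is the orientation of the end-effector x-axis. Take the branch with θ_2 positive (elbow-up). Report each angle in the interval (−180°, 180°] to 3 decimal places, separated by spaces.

wrist centre = target − a_3·(cos φ, sin φ) = (2.5980, 6.5000)
cos θ_2 = (48.9996−3²−8²)/(2·3·8) = -0.5000; θ_2 = 120.0005° (elbow-up)
β = atan2(6.5000,2.5980) = 68.2138°; ψ = atan2(6.9282,-1.0001) = 98.2138°
θ_1 = β − ψ = -30.0000°
θ_3 = φ − θ_1 − θ_2 = 89.9995° (wrapped to (-180°,180°])

-30.000 120.001 89.999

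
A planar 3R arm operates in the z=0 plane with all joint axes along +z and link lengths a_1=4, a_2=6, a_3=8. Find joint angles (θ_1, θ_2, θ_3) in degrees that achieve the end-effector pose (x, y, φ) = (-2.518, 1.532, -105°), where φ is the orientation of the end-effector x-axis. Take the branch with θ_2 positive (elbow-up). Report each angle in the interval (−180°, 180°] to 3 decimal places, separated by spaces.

65.526 45.007 144.466

wrist centre = target − a_3·(cos φ, sin φ) = (-0.4474, 9.2594)
cos θ_2 = (85.9368−4²−6²)/(2·4·6) = 0.7070; θ_2 = 45.0073° (elbow-up)
β = atan2(9.2594,-0.4474) = 92.7666°; ψ = atan2(4.2432,8.2421) = 27.2402°
θ_1 = β − ψ = 65.5264°
θ_3 = φ − θ_1 − θ_2 = 144.4664° (wrapped to (-180°,180°])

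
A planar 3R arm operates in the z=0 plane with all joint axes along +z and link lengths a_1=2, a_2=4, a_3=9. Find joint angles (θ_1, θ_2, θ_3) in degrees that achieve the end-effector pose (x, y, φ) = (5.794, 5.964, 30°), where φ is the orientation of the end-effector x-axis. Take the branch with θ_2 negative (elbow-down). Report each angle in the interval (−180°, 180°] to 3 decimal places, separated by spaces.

wrist centre = target − a_3·(cos φ, sin φ) = (-2.0002, 1.4640)
cos θ_2 = (6.1442−2²−4²)/(2·2·4) = -0.8660; θ_2 = -149.9956° (elbow-down)
β = atan2(1.4640,-2.0002) = 143.7990°; ψ = atan2(-2.0003,-1.4639) = -126.1995°
θ_1 = β − ψ = 269.9985°
θ_3 = φ − θ_1 − θ_2 = -90.0029° (wrapped to (-180°,180°])

-90.002 -149.996 -90.003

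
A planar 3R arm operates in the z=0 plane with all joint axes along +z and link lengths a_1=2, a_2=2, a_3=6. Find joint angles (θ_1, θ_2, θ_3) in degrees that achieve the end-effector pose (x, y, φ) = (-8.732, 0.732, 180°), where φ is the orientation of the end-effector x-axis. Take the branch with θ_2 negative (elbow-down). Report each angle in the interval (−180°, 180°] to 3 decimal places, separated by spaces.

-149.998 -90.003 60.001

wrist centre = target − a_3·(cos φ, sin φ) = (-2.7320, 0.7320)
cos θ_2 = (7.9996−2²−2²)/(2·2·2) = -0.0000; θ_2 = -90.0025° (elbow-down)
β = atan2(0.7320,-2.7320) = 165.0007°; ψ = atan2(-2.0000,1.9999) = -45.0013°
θ_1 = β − ψ = 210.0020°
θ_3 = φ − θ_1 − θ_2 = 60.0005° (wrapped to (-180°,180°])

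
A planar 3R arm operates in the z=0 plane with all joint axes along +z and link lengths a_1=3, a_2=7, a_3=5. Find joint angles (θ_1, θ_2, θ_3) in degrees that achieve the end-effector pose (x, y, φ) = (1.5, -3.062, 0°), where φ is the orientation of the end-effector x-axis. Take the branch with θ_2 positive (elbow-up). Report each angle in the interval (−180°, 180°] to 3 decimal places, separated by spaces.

89.994 150.003 120.003

wrist centre = target − a_3·(cos φ, sin φ) = (-3.5000, -3.0620)
cos θ_2 = (21.6258−3²−7²)/(2·3·7) = -0.8661; θ_2 = 150.0030° (elbow-up)
β = atan2(-3.0620,-3.5000) = -138.8187°; ψ = atan2(3.4997,-3.0624) = 131.1872°
θ_1 = β − ψ = -270.0059°
θ_3 = φ − θ_1 − θ_2 = 120.0029° (wrapped to (-180°,180°])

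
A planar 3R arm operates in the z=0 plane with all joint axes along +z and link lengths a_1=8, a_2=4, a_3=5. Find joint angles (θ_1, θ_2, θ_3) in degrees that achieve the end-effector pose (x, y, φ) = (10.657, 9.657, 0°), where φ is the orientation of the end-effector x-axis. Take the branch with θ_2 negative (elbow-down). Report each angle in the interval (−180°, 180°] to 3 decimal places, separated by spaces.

wrist centre = target − a_3·(cos φ, sin φ) = (5.6570, 9.6570)
cos θ_2 = (125.2593−8²−4²)/(2·8·4) = 0.7072; θ_2 = -44.9943° (elbow-down)
β = atan2(9.6570,5.6570) = 59.6385°; ψ = atan2(-2.8281,10.8287) = -14.6371°
θ_1 = β − ψ = 74.2756°
θ_3 = φ − θ_1 − θ_2 = -29.2813° (wrapped to (-180°,180°])

74.276 -44.994 -29.281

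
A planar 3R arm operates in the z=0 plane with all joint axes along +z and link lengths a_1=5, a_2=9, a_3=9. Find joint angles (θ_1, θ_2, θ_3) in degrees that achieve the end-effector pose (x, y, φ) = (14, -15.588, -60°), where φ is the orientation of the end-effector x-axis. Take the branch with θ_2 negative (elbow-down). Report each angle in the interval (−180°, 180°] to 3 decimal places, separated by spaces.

0.005 -60.005 -0.000

wrist centre = target − a_3·(cos φ, sin φ) = (9.5000, -7.7938)
cos θ_2 = (150.9929−5²−9²)/(2·5·9) = 0.4999; θ_2 = -60.0052° (elbow-down)
β = atan2(-7.7938,9.5000) = -39.3654°; ψ = atan2(-7.7946,9.4993) = -39.3706°
θ_1 = β − ψ = 0.0052°
θ_3 = φ − θ_1 − θ_2 = -0.0000° (wrapped to (-180°,180°])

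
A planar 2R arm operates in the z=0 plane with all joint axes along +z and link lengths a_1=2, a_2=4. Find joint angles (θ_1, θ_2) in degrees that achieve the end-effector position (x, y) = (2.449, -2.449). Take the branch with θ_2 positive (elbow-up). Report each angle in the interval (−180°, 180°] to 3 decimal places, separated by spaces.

cos θ_2 = (11.9952−2²−4²)/(2·2·4) = -0.5003; θ_2 = 120.0198° (elbow-up)
β = atan2(-2.4490,2.4490) = -45.0000°; ψ = atan2(3.4634,-0.0012) = 90.0198°
θ_1 = β − ψ = -135.0198°

-135.020 120.020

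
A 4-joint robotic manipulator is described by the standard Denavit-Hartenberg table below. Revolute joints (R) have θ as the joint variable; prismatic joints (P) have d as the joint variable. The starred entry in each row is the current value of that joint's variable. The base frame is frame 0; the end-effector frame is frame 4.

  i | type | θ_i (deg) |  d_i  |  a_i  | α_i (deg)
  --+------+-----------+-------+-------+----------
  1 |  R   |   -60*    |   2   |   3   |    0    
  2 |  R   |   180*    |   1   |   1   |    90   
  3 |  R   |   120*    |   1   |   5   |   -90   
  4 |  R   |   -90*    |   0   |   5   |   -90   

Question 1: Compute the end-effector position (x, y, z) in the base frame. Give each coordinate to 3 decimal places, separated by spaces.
7.446 -0.897 7.330

after link 1: o_1 = (1.5000, -2.5981, 2.0000)
after link 2: o_2 = (1.0000, -1.7321, 3.0000)
after link 3: o_3 = (3.1160, -3.3971, 7.3301)
after link 4: o_4 = (7.4462, -0.8971, 7.3301)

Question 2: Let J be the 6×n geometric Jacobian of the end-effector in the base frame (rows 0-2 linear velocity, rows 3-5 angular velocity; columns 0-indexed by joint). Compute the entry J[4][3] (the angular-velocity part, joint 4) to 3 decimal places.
-0.750

axis z_3 = (0.4330,-0.7500,-0.5000); lever o_n−o_3 = (4.3301,2.5000,0.0000)
cross product → J_v[:, 3] = (1.2500,-2.1651,4.3301)
J_ω[:, 3] = z_3
entry J[4][3] = -0.7500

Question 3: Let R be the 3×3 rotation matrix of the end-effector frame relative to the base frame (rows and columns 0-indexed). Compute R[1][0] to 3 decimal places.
End-effector x-axis (col 0 of R) = (0.8660,0.5000,0.0000)
R[1][0] = 0.5000

0.500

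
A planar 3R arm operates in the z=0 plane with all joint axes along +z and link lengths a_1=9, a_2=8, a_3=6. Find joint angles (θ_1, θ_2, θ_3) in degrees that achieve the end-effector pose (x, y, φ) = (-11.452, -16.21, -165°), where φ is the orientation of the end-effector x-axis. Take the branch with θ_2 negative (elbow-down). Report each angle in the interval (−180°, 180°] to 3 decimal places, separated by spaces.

-89.999 -44.999 -30.002

wrist centre = target − a_3·(cos φ, sin φ) = (-5.6564, -14.6571)
cos θ_2 = (246.8255−9²−8²)/(2·9·8) = 0.7071; θ_2 = -44.9988° (elbow-down)
β = atan2(-14.6571,-5.6564) = -111.1025°; ψ = atan2(-5.6567,14.6570) = -21.1037°
θ_1 = β − ψ = -89.9989°
θ_3 = φ − θ_1 − θ_2 = -30.0023° (wrapped to (-180°,180°])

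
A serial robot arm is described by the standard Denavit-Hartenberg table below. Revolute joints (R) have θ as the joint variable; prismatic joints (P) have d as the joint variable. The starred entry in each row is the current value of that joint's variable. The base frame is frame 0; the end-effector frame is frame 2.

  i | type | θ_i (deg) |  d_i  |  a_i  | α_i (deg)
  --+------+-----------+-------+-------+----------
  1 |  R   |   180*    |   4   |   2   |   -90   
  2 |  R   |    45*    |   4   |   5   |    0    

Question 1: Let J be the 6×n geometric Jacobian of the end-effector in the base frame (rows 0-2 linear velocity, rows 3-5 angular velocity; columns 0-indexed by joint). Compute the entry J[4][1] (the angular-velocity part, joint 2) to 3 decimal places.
axis z_1 = (-0.0000,-1.0000,0.0000); lever o_n−o_1 = (-3.5355,-4.0000,-3.5355)
cross product → J_v[:, 1] = (3.5355,-0.0000,-3.5355)
J_ω[:, 1] = z_1
entry J[4][1] = -1.0000

-1.000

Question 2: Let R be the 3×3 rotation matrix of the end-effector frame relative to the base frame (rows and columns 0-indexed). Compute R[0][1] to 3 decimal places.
End-effector y-axis (col 1 of R) = (0.7071,-0.0000,-0.7071)
R[0][1] = 0.7071

0.707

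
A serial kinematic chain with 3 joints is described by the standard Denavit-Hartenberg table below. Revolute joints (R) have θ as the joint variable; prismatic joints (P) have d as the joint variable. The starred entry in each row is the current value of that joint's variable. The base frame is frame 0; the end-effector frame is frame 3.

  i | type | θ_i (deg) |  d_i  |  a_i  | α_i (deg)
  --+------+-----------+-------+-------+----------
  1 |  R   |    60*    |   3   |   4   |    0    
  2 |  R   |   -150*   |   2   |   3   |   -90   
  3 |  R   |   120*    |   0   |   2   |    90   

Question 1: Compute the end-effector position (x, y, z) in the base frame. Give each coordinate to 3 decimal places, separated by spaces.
2.000 1.464 3.268

after link 1: o_1 = (2.0000, 3.4641, 3.0000)
after link 2: o_2 = (2.0000, 0.4641, 5.0000)
after link 3: o_3 = (2.0000, 1.4641, 3.2679)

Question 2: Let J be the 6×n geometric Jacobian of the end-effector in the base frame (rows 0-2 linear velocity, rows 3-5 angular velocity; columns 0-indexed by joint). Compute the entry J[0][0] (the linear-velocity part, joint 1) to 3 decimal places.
-1.464

axis z_0 = ẑ; lever o_n−o_0 = (2.0000,1.4641,3.2679)
cross product → J_v[:, 0] = (-1.4641,2.0000,0.0000)
J_ω[:, 0] = z_0
entry J[0][0] = -1.4641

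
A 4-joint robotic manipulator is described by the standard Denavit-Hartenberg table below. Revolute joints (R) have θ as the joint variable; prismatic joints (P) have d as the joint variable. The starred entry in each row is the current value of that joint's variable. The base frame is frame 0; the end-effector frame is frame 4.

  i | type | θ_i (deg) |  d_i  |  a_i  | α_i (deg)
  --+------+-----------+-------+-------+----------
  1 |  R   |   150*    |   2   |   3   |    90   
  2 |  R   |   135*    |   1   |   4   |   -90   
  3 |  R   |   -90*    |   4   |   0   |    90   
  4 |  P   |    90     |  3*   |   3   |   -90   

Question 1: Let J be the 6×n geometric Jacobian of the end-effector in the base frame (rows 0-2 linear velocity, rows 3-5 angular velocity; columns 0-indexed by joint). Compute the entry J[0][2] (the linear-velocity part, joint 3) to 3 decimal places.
axis z_2 = (0.6124,-0.3536,-0.7071); lever o_n−o_2 = (2.4495,-1.4142,-7.0711)
cross product → J_v[:, 2] = (1.5000,2.5981,0.0000)
J_ω[:, 2] = z_2
entry J[0][2] = 1.5000

1.500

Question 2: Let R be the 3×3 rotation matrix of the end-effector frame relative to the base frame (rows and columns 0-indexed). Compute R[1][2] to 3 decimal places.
-0.866

End-effector z-axis (col 2 of R) = (-0.5000,-0.8660,-0.0000)
R[1][2] = -0.8660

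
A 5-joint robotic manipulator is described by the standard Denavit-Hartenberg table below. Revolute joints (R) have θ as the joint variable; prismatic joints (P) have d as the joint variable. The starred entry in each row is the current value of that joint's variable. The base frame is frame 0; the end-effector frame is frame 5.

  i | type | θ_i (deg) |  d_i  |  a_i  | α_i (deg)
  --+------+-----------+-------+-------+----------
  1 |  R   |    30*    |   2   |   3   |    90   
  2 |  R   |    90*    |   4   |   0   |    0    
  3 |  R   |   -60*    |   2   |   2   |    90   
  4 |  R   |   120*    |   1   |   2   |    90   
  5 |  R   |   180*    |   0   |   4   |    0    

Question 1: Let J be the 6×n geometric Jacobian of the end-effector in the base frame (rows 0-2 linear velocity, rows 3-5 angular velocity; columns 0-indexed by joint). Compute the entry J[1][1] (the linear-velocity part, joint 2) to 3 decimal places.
axis z_1 = (0.5000,-0.8660,0.0000); lever o_n−o_1 = (4.8170,-2.1471,0.6340)
cross product → J_v[:, 1] = (-0.5490,-0.3170,3.0981)
J_ω[:, 1] = z_1
entry J[1][1] = -0.3170

-0.317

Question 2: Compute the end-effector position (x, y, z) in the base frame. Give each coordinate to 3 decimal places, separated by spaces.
after link 1: o_1 = (2.5981, 1.5000, 2.0000)
after link 2: o_2 = (4.5981, -1.9641, 2.0000)
after link 3: o_3 = (7.0981, -2.8301, 3.0000)
after link 4: o_4 = (7.6471, -4.5131, 1.6340)
after link 5: o_5 = (7.4151, -0.6471, 2.6340)

7.415 -0.647 2.634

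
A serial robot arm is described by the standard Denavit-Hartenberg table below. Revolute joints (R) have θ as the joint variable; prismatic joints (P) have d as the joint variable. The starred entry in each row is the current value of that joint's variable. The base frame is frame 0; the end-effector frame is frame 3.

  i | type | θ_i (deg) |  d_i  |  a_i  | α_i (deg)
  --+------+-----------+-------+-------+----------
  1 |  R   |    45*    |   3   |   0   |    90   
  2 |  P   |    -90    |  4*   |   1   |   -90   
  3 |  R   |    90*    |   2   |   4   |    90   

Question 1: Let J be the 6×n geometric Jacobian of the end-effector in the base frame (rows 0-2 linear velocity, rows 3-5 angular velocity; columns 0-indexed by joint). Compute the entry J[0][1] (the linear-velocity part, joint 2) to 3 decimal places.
0.707

prismatic axis z_1 = (0.7071,-0.7071,0.0000)
J_v[:, 1] = z_1; J_ω[:, 1] = (0,0,0)
entry J[0][1] = 0.7071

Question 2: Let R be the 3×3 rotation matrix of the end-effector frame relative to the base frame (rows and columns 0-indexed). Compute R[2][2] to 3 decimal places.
-1.000

End-effector z-axis (col 2 of R) = (0.0000,-0.0000,-1.0000)
R[2][2] = -1.0000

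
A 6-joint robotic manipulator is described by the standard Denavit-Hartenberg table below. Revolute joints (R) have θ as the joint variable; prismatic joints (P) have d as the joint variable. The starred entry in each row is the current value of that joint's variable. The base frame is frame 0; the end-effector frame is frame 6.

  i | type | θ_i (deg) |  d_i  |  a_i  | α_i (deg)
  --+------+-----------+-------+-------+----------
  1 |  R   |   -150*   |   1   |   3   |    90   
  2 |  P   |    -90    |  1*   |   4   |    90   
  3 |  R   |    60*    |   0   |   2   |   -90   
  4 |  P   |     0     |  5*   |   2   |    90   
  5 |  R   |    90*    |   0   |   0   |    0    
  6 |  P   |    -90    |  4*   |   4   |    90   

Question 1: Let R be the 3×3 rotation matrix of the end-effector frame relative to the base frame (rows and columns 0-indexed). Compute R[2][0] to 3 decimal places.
-0.500

End-effector x-axis (col 0 of R) = (-0.4330,0.7500,-0.5000)
R[2][0] = -0.5000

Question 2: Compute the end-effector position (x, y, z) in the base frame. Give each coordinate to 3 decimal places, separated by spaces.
-4.348 9.531 -2.670

after link 1: o_1 = (-2.5981, -1.5000, 1.0000)
after link 2: o_2 = (-3.0981, -0.6340, -3.0000)
after link 3: o_3 = (-3.9641, 0.8660, -4.0000)
after link 4: o_4 = (-6.0801, 4.5311, -0.6699)
after link 5: o_5 = (-6.0801, 4.5311, -0.6699)
after link 6: o_6 = (-4.3481, 9.5311, -2.6699)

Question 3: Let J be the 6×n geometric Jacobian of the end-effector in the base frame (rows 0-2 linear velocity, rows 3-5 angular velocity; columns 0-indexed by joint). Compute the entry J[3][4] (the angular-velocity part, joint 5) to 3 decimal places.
axis z_4 = (0.8660,0.5000,-0.0000); lever o_n−o_4 = (1.7321,5.0000,-2.0000)
cross product → J_v[:, 4] = (-1.0000,1.7321,3.4641)
J_ω[:, 4] = z_4
entry J[3][4] = 0.8660

0.866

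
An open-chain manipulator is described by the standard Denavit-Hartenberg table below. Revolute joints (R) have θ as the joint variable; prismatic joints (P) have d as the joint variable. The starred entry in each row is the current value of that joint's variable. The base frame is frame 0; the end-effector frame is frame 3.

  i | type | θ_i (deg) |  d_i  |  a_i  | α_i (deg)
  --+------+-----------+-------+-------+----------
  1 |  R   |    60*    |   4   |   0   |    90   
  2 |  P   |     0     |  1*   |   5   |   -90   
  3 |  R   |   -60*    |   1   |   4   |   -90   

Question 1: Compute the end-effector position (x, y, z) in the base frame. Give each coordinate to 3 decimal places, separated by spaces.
7.366 3.830 5.000

after link 1: o_1 = (0.0000, 0.0000, 4.0000)
after link 2: o_2 = (3.3660, 3.8301, 4.0000)
after link 3: o_3 = (7.3660, 3.8301, 5.0000)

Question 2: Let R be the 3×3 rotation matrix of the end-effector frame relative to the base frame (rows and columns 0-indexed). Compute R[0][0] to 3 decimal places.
1.000

End-effector x-axis (col 0 of R) = (1.0000,0.0000,0.0000)
R[0][0] = 1.0000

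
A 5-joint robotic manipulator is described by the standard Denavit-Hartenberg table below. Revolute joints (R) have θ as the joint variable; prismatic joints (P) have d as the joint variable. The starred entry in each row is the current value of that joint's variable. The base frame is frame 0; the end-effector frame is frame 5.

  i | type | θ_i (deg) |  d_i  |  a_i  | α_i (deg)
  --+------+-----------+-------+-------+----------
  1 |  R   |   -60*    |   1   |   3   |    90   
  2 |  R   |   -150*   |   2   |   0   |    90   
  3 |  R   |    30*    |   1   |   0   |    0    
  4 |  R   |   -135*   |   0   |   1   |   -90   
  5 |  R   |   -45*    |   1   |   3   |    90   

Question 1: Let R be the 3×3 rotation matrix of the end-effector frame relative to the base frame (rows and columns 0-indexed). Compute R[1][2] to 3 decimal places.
End-effector z-axis (col 2 of R) = (-0.8475,0.1019,0.5209)
R[1][2] = 0.1019

0.102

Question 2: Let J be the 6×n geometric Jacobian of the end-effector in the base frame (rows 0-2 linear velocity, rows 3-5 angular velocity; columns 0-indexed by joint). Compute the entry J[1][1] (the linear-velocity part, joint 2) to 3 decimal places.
axis z_1 = (-0.8660,-0.5000,0.0000); lever o_n−o_1 = (0.2544,2.1070,2.6241)
cross product → J_v[:, 1] = (-1.3121,2.2725,-1.6976)
J_ω[:, 1] = z_1
entry J[1][1] = 2.2725

2.273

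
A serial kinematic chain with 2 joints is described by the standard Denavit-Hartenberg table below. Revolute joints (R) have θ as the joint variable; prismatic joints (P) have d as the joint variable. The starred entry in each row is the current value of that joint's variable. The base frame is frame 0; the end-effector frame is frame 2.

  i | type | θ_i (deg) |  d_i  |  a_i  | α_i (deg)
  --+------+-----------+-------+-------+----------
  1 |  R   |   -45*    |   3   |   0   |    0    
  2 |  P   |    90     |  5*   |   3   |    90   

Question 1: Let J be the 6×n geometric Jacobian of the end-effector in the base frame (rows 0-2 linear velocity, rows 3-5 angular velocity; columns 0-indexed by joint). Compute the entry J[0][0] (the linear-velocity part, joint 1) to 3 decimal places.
-2.121

axis z_0 = ẑ; lever o_n−o_0 = (2.1213,2.1213,8.0000)
cross product → J_v[:, 0] = (-2.1213,2.1213,0.0000)
J_ω[:, 0] = z_0
entry J[0][0] = -2.1213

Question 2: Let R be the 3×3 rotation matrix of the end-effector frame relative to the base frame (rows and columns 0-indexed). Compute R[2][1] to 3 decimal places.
1.000

End-effector y-axis (col 1 of R) = (-0.0000,0.0000,1.0000)
R[2][1] = 1.0000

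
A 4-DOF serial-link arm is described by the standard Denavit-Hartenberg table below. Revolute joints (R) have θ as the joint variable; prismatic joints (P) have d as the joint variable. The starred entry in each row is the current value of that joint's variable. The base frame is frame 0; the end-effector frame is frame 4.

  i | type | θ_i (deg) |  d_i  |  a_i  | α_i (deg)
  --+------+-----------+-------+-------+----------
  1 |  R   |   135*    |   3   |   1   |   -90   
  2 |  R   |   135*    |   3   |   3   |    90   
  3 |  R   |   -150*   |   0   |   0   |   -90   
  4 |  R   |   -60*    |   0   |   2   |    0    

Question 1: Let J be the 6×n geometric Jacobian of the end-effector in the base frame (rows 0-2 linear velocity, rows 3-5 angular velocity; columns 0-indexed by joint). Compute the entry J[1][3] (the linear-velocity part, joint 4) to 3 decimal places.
axis z_3 = (0.8624,0.3624,-0.3536); lever o_n−o_3 = (-0.9455,1.6526,-0.6124)
cross product → J_v[:, 3] = (0.3624,0.8624,1.7678)
J_ω[:, 3] = z_3
entry J[1][3] = 0.8624

0.862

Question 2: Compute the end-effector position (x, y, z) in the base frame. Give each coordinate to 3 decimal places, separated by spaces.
after link 1: o_1 = (-0.7071, 0.7071, 3.0000)
after link 2: o_2 = (-1.3284, -2.9142, 0.8787)
after link 3: o_3 = (-1.3284, -2.9142, 0.8787)
after link 4: o_4 = (-2.2739, -1.2616, 0.2663)

-2.274 -1.262 0.266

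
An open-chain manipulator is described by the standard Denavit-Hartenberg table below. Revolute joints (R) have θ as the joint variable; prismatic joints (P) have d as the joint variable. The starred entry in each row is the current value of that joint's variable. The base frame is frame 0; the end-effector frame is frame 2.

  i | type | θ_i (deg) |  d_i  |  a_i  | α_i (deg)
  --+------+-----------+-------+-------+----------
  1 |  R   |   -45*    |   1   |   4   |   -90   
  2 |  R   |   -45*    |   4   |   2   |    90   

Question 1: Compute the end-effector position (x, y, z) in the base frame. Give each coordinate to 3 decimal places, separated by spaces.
after link 1: o_1 = (2.8284, -2.8284, 1.0000)
after link 2: o_2 = (6.6569, -1.0000, 2.4142)

6.657 -1.000 2.414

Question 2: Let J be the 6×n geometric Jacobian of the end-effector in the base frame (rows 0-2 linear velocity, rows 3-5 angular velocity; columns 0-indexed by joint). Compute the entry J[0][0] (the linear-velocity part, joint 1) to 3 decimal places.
axis z_0 = ẑ; lever o_n−o_0 = (6.6569,-1.0000,2.4142)
cross product → J_v[:, 0] = (1.0000,6.6569,-0.0000)
J_ω[:, 0] = z_0
entry J[0][0] = 1.0000

1.000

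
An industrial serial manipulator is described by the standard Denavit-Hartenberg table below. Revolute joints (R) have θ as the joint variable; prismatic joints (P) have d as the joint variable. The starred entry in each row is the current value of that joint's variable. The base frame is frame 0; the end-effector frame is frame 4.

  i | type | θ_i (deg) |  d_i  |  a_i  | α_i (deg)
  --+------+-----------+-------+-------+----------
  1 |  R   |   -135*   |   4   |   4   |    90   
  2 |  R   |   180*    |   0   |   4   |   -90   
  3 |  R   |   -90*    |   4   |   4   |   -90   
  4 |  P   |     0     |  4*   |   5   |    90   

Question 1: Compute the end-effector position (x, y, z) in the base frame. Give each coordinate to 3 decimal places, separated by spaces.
after link 1: o_1 = (-2.8284, -2.8284, 4.0000)
after link 2: o_2 = (0.0000, -0.0000, 4.0000)
after link 3: o_3 = (-2.8284, 2.8284, 0.0000)
after link 4: o_4 = (-3.5355, 9.1924, 0.0000)

-3.536 9.192 0.000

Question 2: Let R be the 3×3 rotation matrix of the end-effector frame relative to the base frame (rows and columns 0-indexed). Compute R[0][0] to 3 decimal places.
End-effector x-axis (col 0 of R) = (-0.7071,0.7071,0.0000)
R[0][0] = -0.7071

-0.707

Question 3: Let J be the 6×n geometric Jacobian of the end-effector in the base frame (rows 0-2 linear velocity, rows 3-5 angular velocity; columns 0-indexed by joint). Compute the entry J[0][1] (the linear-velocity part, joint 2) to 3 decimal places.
-2.828

axis z_1 = (-0.7071,0.7071,0.0000); lever o_n−o_1 = (-0.7071,12.0208,-4.0000)
cross product → J_v[:, 1] = (-2.8284,-2.8284,-8.0000)
J_ω[:, 1] = z_1
entry J[0][1] = -2.8284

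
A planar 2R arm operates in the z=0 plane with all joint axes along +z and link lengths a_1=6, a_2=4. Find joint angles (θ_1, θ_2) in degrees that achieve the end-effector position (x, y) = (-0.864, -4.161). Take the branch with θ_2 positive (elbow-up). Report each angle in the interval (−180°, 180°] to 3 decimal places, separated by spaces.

cos θ_2 = (18.0604−6²−4²)/(2·6·4) = -0.7071; θ_2 = 134.9974° (elbow-up)
β = atan2(-4.1610,-0.8640) = -101.7303°; ψ = atan2(2.8286,3.1717) = 41.7269°
θ_1 = β − ψ = -143.4572°

-143.457 134.997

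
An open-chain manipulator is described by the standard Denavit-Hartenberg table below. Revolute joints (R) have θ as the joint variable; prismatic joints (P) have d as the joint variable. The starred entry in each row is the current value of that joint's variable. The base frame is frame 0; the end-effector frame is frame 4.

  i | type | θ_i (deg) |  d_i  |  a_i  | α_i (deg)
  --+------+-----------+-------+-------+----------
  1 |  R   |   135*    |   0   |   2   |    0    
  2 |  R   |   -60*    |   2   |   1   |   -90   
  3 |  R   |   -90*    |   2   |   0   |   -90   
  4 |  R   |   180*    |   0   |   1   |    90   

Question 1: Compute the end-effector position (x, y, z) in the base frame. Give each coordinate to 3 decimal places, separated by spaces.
-3.087 2.898 1.000

after link 1: o_1 = (-1.4142, 1.4142, 0.0000)
after link 2: o_2 = (-1.1554, 2.3801, 2.0000)
after link 3: o_3 = (-3.0872, 2.8978, 2.0000)
after link 4: o_4 = (-3.0872, 2.8978, 1.0000)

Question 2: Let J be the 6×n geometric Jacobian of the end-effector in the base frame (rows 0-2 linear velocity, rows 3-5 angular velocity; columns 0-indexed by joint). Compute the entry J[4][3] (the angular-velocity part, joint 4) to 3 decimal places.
axis z_3 = (0.2588,0.9659,-0.0000); lever o_n−o_3 = (0.0000,0.0000,-1.0000)
cross product → J_v[:, 3] = (-0.9659,0.2588,0.0000)
J_ω[:, 3] = z_3
entry J[4][3] = 0.9659

0.966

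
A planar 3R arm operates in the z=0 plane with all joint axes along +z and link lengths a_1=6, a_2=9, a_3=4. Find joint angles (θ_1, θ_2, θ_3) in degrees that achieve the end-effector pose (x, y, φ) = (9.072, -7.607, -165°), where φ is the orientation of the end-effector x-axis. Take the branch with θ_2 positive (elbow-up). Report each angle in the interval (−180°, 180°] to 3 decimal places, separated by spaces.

wrist centre = target − a_3·(cos φ, sin φ) = (12.9357, -6.5717)
cos θ_2 = (210.5200−6²−9²)/(2·6·9) = 0.8659; θ_2 = 30.0114° (elbow-up)
β = atan2(-6.5717,12.9357) = -26.9319°; ψ = atan2(4.5016,13.7933) = 18.0745°
θ_1 = β − ψ = -45.0064°
θ_3 = φ − θ_1 − θ_2 = -150.0050° (wrapped to (-180°,180°])

-45.006 30.011 -150.005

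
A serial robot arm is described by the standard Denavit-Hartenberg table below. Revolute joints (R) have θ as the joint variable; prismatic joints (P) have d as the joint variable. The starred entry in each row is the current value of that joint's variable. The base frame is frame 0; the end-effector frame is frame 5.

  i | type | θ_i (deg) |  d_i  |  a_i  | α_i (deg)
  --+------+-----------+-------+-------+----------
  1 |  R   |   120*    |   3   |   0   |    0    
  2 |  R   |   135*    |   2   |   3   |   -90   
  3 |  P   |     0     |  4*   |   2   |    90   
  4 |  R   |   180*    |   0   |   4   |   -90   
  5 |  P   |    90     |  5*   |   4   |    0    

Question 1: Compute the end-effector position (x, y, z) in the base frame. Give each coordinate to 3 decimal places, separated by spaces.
after link 1: o_1 = (0.0000, 0.0000, 3.0000)
after link 2: o_2 = (-0.7765, -2.8978, 5.0000)
after link 3: o_3 = (2.5696, -5.8649, 5.0000)
after link 4: o_4 = (3.6049, -2.0012, 5.0000)
after link 5: o_5 = (-1.2247, -0.7071, 1.0000)

-1.225 -0.707 1.000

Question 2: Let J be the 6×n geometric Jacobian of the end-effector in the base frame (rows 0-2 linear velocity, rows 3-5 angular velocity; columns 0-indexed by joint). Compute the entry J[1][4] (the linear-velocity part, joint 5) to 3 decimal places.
0.259

prismatic axis z_4 = (-0.9659,0.2588,0.0000)
J_v[:, 4] = z_4; J_ω[:, 4] = (0,0,0)
entry J[1][4] = 0.2588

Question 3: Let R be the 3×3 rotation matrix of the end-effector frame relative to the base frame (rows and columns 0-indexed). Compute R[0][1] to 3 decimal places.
-0.259

End-effector y-axis (col 1 of R) = (-0.2588,-0.9659,-0.0000)
R[0][1] = -0.2588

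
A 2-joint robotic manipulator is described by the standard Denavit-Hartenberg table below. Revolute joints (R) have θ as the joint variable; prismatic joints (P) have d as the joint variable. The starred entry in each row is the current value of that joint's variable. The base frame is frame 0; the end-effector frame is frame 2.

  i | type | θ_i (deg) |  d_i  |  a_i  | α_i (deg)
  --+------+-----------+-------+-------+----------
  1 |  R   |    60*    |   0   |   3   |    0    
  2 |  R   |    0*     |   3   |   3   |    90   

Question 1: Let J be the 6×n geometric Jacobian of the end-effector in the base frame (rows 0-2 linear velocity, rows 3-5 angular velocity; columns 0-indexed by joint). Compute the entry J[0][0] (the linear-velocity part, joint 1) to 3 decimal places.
axis z_0 = ẑ; lever o_n−o_0 = (3.0000,5.1962,3.0000)
cross product → J_v[:, 0] = (-5.1962,3.0000,0.0000)
J_ω[:, 0] = z_0
entry J[0][0] = -5.1962

-5.196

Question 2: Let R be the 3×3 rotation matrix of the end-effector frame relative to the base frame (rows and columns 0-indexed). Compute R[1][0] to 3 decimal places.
End-effector x-axis (col 0 of R) = (0.5000,0.8660,0.0000)
R[1][0] = 0.8660

0.866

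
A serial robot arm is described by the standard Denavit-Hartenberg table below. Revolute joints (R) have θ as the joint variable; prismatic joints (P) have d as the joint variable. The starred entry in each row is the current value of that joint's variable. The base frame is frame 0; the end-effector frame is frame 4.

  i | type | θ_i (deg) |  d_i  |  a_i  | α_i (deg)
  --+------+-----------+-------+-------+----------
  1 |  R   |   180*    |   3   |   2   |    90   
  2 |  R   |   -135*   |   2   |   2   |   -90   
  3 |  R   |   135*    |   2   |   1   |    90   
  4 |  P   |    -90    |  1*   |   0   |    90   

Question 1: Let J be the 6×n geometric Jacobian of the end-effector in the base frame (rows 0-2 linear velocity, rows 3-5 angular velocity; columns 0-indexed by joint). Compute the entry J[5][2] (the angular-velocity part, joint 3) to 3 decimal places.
axis z_2 = (-0.7071,0.0000,-0.7071); lever o_n−o_2 = (-1.4142,-1.4142,-1.4142)
cross product → J_v[:, 2] = (-1.0000,-0.0000,1.0000)
J_ω[:, 2] = z_2
entry J[5][2] = -0.7071

-0.707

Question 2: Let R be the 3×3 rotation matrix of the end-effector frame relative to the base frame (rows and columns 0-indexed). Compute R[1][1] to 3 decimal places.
-0.707

End-effector y-axis (col 1 of R) = (0.5000,-0.7071,-0.5000)
R[1][1] = -0.7071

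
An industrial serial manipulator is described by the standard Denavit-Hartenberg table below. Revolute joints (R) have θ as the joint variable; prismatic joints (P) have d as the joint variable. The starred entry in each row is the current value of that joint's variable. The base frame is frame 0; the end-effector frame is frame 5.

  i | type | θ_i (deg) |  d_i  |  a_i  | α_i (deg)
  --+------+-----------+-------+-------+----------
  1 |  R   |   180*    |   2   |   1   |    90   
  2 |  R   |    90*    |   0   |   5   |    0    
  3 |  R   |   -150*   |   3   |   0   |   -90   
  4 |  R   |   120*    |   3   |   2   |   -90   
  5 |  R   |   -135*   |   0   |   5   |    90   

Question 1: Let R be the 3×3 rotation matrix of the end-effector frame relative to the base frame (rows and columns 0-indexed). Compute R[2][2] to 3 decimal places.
-0.660

End-effector z-axis (col 2 of R) = (0.4356,0.6124,-0.6597)
R[2][2] = -0.6597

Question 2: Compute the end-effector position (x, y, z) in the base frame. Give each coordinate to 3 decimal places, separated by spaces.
-7.044 4.330 9.603

after link 1: o_1 = (-1.0000, 0.0000, 2.0000)
after link 2: o_2 = (-1.0000, -0.0000, 7.0000)
after link 3: o_3 = (-1.0000, 3.0000, 7.0000)
after link 4: o_4 = (-3.0981, 1.2679, 9.3660)
after link 5: o_5 = (-7.0438, 4.3298, 9.6029)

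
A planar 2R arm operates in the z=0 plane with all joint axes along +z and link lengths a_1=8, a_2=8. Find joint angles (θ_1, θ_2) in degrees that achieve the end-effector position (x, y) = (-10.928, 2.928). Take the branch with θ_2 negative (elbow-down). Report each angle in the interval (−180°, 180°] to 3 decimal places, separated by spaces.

cos θ_2 = (127.9944−8²−8²)/(2·8·8) = -0.0000; θ_2 = -90.0025° (elbow-down)
β = atan2(2.9280,-10.9280) = 165.0007°; ψ = atan2(-8.0000,7.9996) = -45.0013°
θ_1 = β − ψ = 210.0020°

-149.998 -90.003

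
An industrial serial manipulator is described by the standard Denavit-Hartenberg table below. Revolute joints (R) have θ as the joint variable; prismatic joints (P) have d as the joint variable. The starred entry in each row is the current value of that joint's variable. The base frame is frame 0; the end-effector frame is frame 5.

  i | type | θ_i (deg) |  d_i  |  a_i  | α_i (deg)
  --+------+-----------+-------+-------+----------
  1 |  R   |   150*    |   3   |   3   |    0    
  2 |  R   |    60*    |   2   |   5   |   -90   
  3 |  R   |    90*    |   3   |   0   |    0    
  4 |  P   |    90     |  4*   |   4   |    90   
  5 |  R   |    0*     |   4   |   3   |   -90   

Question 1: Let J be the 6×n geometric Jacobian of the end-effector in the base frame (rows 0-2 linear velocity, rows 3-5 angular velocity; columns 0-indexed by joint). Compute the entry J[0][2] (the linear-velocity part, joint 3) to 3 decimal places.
3.464

axis z_2 = (0.5000,-0.8660,0.0000); lever o_n−o_2 = (9.5622,-2.5622,-4.0000)
cross product → J_v[:, 2] = (3.4641,2.0000,7.0000)
J_ω[:, 2] = z_2
entry J[0][2] = 3.4641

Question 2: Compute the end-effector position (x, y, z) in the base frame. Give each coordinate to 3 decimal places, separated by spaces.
2.634 -3.562 1.000

after link 1: o_1 = (-2.5981, 1.5000, 3.0000)
after link 2: o_2 = (-6.9282, -1.0000, 5.0000)
after link 3: o_3 = (-5.4282, -3.5981, 5.0000)
after link 4: o_4 = (0.0359, -5.0622, 5.0000)
after link 5: o_5 = (2.6340, -3.5622, 1.0000)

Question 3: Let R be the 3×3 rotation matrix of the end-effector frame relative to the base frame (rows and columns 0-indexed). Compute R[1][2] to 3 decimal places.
-0.866

End-effector z-axis (col 2 of R) = (0.5000,-0.8660,0.0000)
R[1][2] = -0.8660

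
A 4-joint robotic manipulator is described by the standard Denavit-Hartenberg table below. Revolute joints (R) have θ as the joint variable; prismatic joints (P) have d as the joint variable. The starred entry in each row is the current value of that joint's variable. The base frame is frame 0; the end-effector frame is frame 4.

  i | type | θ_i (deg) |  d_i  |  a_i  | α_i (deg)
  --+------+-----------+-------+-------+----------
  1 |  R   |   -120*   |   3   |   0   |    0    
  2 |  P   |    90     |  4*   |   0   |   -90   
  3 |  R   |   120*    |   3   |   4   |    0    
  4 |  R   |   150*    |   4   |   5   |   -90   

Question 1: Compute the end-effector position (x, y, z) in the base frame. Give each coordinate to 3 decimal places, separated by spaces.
1.768 7.062 8.536

after link 1: o_1 = (0.0000, 0.0000, 3.0000)
after link 2: o_2 = (0.0000, 0.0000, 7.0000)
after link 3: o_3 = (-0.2321, 3.5981, 3.5359)
after link 4: o_4 = (1.7679, 7.0622, 8.5359)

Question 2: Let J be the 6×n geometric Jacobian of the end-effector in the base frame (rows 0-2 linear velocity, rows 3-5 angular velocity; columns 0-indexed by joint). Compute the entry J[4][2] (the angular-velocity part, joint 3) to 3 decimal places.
axis z_2 = (0.5000,0.8660,0.0000); lever o_n−o_2 = (1.7679,7.0622,1.5359)
cross product → J_v[:, 2] = (1.3301,-0.7679,2.0000)
J_ω[:, 2] = z_2
entry J[4][2] = 0.8660

0.866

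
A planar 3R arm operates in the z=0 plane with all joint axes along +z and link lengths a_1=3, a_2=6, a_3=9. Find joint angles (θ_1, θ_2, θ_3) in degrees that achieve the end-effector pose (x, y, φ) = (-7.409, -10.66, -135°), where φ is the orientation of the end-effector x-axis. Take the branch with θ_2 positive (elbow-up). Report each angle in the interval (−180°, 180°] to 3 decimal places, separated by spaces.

150.013 134.991 -60.005

wrist centre = target − a_3·(cos φ, sin φ) = (-1.0450, -4.2960)
cos θ_2 = (19.5481−3²−6²)/(2·3·6) = -0.7070; θ_2 = 134.9912° (elbow-up)
β = atan2(-4.2960,-1.0450) = -103.6720°; ψ = atan2(4.2433,-1.2420) = 106.3145°
θ_1 = β − ψ = -209.9865°
θ_3 = φ − θ_1 − θ_2 = -60.0047° (wrapped to (-180°,180°])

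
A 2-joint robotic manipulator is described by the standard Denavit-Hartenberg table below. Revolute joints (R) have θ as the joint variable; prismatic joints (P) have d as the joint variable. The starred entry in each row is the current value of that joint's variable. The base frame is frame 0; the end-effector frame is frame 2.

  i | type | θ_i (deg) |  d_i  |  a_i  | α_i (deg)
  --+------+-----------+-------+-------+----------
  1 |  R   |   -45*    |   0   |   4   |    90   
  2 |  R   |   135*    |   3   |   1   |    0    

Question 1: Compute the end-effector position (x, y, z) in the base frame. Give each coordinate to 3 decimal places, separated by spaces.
after link 1: o_1 = (2.8284, -2.8284, 0.0000)
after link 2: o_2 = (0.2071, -4.4497, 0.7071)

0.207 -4.450 0.707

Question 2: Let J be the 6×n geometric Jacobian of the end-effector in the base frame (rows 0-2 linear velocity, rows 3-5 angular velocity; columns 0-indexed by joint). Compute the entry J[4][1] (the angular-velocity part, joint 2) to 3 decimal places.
-0.707

axis z_1 = (-0.7071,-0.7071,0.0000); lever o_n−o_1 = (-2.6213,-1.6213,0.7071)
cross product → J_v[:, 1] = (-0.5000,0.5000,-0.7071)
J_ω[:, 1] = z_1
entry J[4][1] = -0.7071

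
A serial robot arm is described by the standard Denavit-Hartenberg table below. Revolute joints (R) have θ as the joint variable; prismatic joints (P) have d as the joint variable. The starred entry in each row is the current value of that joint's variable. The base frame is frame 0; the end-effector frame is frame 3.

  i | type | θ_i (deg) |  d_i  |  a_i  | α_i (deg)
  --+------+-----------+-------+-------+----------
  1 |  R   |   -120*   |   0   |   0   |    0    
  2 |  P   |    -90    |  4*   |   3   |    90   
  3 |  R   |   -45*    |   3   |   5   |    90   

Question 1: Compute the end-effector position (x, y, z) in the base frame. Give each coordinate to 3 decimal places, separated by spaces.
after link 1: o_1 = (0.0000, 0.0000, 0.0000)
after link 2: o_2 = (-2.5981, 1.5000, 4.0000)
after link 3: o_3 = (-4.1599, 5.8658, 0.4645)

-4.160 5.866 0.464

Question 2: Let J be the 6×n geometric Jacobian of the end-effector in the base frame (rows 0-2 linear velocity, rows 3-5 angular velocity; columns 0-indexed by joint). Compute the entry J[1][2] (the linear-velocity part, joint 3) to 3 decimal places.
1.768

axis z_2 = (0.5000,0.8660,0.0000); lever o_n−o_2 = (-1.5619,4.3658,-3.5355)
cross product → J_v[:, 2] = (-3.0619,1.7678,3.5355)
J_ω[:, 2] = z_2
entry J[1][2] = 1.7678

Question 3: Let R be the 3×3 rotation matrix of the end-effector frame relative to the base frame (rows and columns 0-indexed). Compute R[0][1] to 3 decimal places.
0.500

End-effector y-axis (col 1 of R) = (0.5000,0.8660,0.0000)
R[0][1] = 0.5000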